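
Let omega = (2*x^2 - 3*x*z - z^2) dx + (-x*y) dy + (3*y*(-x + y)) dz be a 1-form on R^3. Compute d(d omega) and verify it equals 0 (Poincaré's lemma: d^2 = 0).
d(d omega) = 0

Step 1: d omega = sum_{i<j} (∂f_j/∂x_i - ∂f_i/∂x_j) dx_i ∧ dx_j:
  coeff of dx ∧ dy: -y
  coeff of dx ∧ dz: 3*x - 3*y + 2*z
  coeff of dy ∧ dz: -3*x + 6*y
Step 2: Apply d again to each 2-form coefficient. The only possible 3-form in R^3 is dx ∧ dy ∧ dz, with coefficient
  ∂(coeff of dy∧dz)/∂x - ∂(coeff of dx∧dz)/∂y + ∂(coeff of dx∧dy)/∂z
  = ∂/∂x (-3*x + 6*y) - ∂/∂y (3*x - 3*y + 2*z) + ∂/∂z (-y).
Each of these terms simplifies to sums of mixed partials that cancel in pairs. The result is 0 (by equality of mixed partials for smooth functions — Schwarz / Clairaut).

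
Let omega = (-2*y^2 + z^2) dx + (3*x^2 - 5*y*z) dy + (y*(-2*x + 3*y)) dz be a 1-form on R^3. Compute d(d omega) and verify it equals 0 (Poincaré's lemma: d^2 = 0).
d(d omega) = 0

Step 1: d omega = sum_{i<j} (∂f_j/∂x_i - ∂f_i/∂x_j) dx_i ∧ dx_j:
  coeff of dx ∧ dy: 6*x + 4*y
  coeff of dx ∧ dz: -2*y - 2*z
  coeff of dy ∧ dz: -2*x + 11*y
Step 2: Apply d again to each 2-form coefficient. The only possible 3-form in R^3 is dx ∧ dy ∧ dz, with coefficient
  ∂(coeff of dy∧dz)/∂x - ∂(coeff of dx∧dz)/∂y + ∂(coeff of dx∧dy)/∂z
  = ∂/∂x (-2*x + 11*y) - ∂/∂y (-2*y - 2*z) + ∂/∂z (6*x + 4*y).
Each of these terms simplifies to sums of mixed partials that cancel in pairs. The result is 0 (by equality of mixed partials for smooth functions — Schwarz / Clairaut).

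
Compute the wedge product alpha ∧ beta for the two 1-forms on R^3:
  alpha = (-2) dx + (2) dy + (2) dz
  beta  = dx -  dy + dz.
alpha ∧ beta = (-4) dx ∧ dz + (4) dy ∧ dz

Distribute the wedge, using dx_i ∧ dx_j = -dx_j ∧ dx_i and dx_i ∧ dx_i = 0. For each pair (i, j) with i < j, the coefficient of dx_i ∧ dx_j in alpha ∧ beta is (alpha_i * beta_j - alpha_j * beta_i). Collecting: alpha ∧ beta = (-4) dx ∧ dz + (4) dy ∧ dz.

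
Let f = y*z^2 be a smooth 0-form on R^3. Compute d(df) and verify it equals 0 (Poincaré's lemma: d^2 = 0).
d(df) = 0

Step 1: df = sum_i (∂f/∂x_i) dx_i = (0) dx + (z^2) dy + (2*y*z) dz.
Step 2: Apply d again. Using the 1-form formula, the coefficient of dx ∧ dy in d(df) is ∂^2 f/∂x ∂y - ∂^2 f/∂y ∂x = (0) - (0) = 0 (equality of mixed partials for smooth f).
Similarly for dx ∧ dz and dy ∧ dz — all coefficients vanish. So d(df) = 0.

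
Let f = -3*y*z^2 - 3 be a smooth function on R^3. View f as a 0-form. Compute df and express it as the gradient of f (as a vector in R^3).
df = (0) dx + (-3*z^2) dy + (-6*y*z) dz; grad f = (0, -3*z^2, -6*y*z)

For a 0-form f, d f = (∂f/∂x) dx + (∂f/∂y) dy + (∂f/∂z) dz. The components of the vector representation are exactly the entries of grad f in Cartesian coordinates:
  ∂f/∂x = 0
  ∂f/∂y = -3*z^2
  ∂f/∂z = -6*y*z.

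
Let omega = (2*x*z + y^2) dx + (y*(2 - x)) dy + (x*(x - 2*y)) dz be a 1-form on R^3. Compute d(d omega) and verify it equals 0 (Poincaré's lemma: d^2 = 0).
d(d omega) = 0

Step 1: d omega = sum_{i<j} (∂f_j/∂x_i - ∂f_i/∂x_j) dx_i ∧ dx_j:
  coeff of dx ∧ dy: -3*y
  coeff of dx ∧ dz: -2*y
  coeff of dy ∧ dz: -2*x
Step 2: Apply d again to each 2-form coefficient. The only possible 3-form in R^3 is dx ∧ dy ∧ dz, with coefficient
  ∂(coeff of dy∧dz)/∂x - ∂(coeff of dx∧dz)/∂y + ∂(coeff of dx∧dy)/∂z
  = ∂/∂x (-2*x) - ∂/∂y (-2*y) + ∂/∂z (-3*y).
Each of these terms simplifies to sums of mixed partials that cancel in pairs. The result is 0 (by equality of mixed partials for smooth functions — Schwarz / Clairaut).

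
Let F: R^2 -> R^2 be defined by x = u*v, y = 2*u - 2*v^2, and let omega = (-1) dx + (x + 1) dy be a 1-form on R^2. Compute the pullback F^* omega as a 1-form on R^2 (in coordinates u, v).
F^* omega = (2*u*v - v + 2) du + (-4*u*v^2 - u - 4*v) dv

Using F^*(f dg) = (f ∘ F) d(g ∘ F), substitute each coordinate x_i by F_i(u, v) in f_i, and replace dx_i by d F_i = (∂F_i/∂u) du + (∂F_i/∂v) dv.
  For the x component: f_1(F) = -1; d F_1 = (v) du + (u) dv
  For the y component: f_2(F) = u*v + 1; d F_2 = (2) du + (-4*v) dv
Combining and collecting du, dv coefficients:
  coeff of du: 2*u*v - v + 2
  coeff of dv: -4*u*v^2 - u - 4*v
F^* omega = (2*u*v - v + 2) du + (-4*u*v^2 - u - 4*v) dv.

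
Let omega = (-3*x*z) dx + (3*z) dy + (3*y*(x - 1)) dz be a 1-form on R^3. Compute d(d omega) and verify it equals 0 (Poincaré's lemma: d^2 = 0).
d(d omega) = 0

Step 1: d omega = sum_{i<j} (∂f_j/∂x_i - ∂f_i/∂x_j) dx_i ∧ dx_j:
  coeff of dx ∧ dy: 0
  coeff of dx ∧ dz: 3*x + 3*y
  coeff of dy ∧ dz: 3*x - 6
Step 2: Apply d again to each 2-form coefficient. The only possible 3-form in R^3 is dx ∧ dy ∧ dz, with coefficient
  ∂(coeff of dy∧dz)/∂x - ∂(coeff of dx∧dz)/∂y + ∂(coeff of dx∧dy)/∂z
  = ∂/∂x (3*x - 6) - ∂/∂y (3*x + 3*y) + ∂/∂z (0).
Each of these terms simplifies to sums of mixed partials that cancel in pairs. The result is 0 (by equality of mixed partials for smooth functions — Schwarz / Clairaut).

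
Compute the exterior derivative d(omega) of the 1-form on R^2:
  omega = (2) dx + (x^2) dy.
d(omega) = (2*x) dx ∧ dy

For a 1-form omega = sum_i f_i dx_i, the exterior derivative is
  d(omega) = sum_{i < j} (∂f_j/∂x_i - ∂f_i/∂x_j) dx_i ∧ dx_j.
  coefficient of dx ∧ dy: ∂f_2/∂x - ∂f_1/∂y = ∂(x^2)/∂x - ∂(2)/∂y = 2*x
Assembling: d(omega) = (2*x) dx ∧ dy.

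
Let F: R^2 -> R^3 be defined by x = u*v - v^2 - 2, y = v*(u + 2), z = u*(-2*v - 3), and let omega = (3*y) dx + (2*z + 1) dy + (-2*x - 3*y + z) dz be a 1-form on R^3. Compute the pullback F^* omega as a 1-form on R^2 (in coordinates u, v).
F^* omega = (13*u*v^2 + 21*u*v + 9*u - 4*v^3 + 12*v^2 + 11*v - 12) du + (13*u^2*v - 10*u*v^2 + 10*u*v - 19*u - 12*v^2 + 2) dv

Using F^*(f dg) = (f ∘ F) d(g ∘ F), substitute each coordinate x_i by F_i(u, v) in f_i, and replace dx_i by d F_i = (∂F_i/∂u) du + (∂F_i/∂v) dv.
  For the x component: f_1(F) = 3*v*(u + 2); d F_1 = (v) du + (u - 2*v) dv
  For the y component: f_2(F) = -4*u*v - 6*u + 1; d F_2 = (v) du + (u + 2) dv
  For the z component: f_3(F) = -7*u*v - 3*u + 2*v^2 - 6*v + 4; d F_3 = (-2*v - 3) du + (-2*u) dv
Combining and collecting du, dv coefficients:
  coeff of du: 13*u*v^2 + 21*u*v + 9*u - 4*v^3 + 12*v^2 + 11*v - 12
  coeff of dv: 13*u^2*v - 10*u*v^2 + 10*u*v - 19*u - 12*v^2 + 2
F^* omega = (13*u*v^2 + 21*u*v + 9*u - 4*v^3 + 12*v^2 + 11*v - 12) du + (13*u^2*v - 10*u*v^2 + 10*u*v - 19*u - 12*v^2 + 2) dv.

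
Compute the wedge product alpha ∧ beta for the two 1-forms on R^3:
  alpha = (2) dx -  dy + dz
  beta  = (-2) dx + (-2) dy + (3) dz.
alpha ∧ beta = (-6) dx ∧ dy + (8) dx ∧ dz + (-1) dy ∧ dz

Distribute the wedge, using dx_i ∧ dx_j = -dx_j ∧ dx_i and dx_i ∧ dx_i = 0. For each pair (i, j) with i < j, the coefficient of dx_i ∧ dx_j in alpha ∧ beta is (alpha_i * beta_j - alpha_j * beta_i). Collecting: alpha ∧ beta = (-6) dx ∧ dy + (8) dx ∧ dz + (-1) dy ∧ dz.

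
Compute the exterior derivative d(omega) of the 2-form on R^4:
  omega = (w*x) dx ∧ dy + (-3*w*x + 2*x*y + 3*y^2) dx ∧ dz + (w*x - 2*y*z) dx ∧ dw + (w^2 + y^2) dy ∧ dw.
d(omega) = (x + 2*z) dx ∧ dy ∧ dw + (-2*x - 6*y) dx ∧ dy ∧ dz + (-3*x + 2*y) dx ∧ dz ∧ dw

For a 2-form omega = sum_{i<j} g_{ij} dx_i ∧ dx_j, the exterior derivative is
  d(omega) = sum_{i<j} d(g_{ij}) ∧ dx_i ∧ dx_j = sum_{i<j, k} (∂g_{ij}/∂x_k) dx_k ∧ dx_i ∧ dx_j.
Expand each term, using dx_k ∧ dx_i ∧ dx_j = sgn(permutation) dx_{(a)} ∧ dx_{(b)} ∧ dx_{(c)} with (a < b < c) sorted:
  d(w*x) includes (∂/∂w)(w*x) dw = (x) dw, which multiplied by dx ∧ dy gives (x) dx ∧ dy ∧ dw
  d(-3*w*x + 2*x*y + 3*y^2) includes (∂/∂y)(-3*w*x + 2*x*y + 3*y^2) dy = (2*x + 6*y) dy, which multiplied by dx ∧ dz gives (-2*x - 6*y) dx ∧ dy ∧ dz
  d(-3*w*x + 2*x*y + 3*y^2) includes (∂/∂w)(-3*w*x + 2*x*y + 3*y^2) dw = (-3*x) dw, which multiplied by dx ∧ dz gives (-3*x) dx ∧ dz ∧ dw
  d(w*x - 2*y*z) includes (∂/∂y)(w*x - 2*y*z) dy = (-2*z) dy, which multiplied by dx ∧ dw gives (2*z) dx ∧ dy ∧ dw
  d(w*x - 2*y*z) includes (∂/∂z)(w*x - 2*y*z) dz = (-2*y) dz, which multiplied by dx ∧ dw gives (2*y) dx ∧ dz ∧ dw
Collecting like 3-forms: d(omega) = (x + 2*z) dx ∧ dy ∧ dw + (-2*x - 6*y) dx ∧ dy ∧ dz + (-3*x + 2*y) dx ∧ dz ∧ dw.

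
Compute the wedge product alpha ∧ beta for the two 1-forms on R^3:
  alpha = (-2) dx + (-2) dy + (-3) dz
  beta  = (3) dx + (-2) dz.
alpha ∧ beta = (13) dx ∧ dz + (6) dx ∧ dy + (4) dy ∧ dz

Distribute the wedge, using dx_i ∧ dx_j = -dx_j ∧ dx_i and dx_i ∧ dx_i = 0. For each pair (i, j) with i < j, the coefficient of dx_i ∧ dx_j in alpha ∧ beta is (alpha_i * beta_j - alpha_j * beta_i). Collecting: alpha ∧ beta = (13) dx ∧ dz + (6) dx ∧ dy + (4) dy ∧ dz.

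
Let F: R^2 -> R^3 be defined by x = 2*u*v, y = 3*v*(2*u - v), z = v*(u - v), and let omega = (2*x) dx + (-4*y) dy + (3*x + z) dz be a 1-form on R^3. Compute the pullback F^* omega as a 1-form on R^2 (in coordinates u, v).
F^* omega = (v^2*(-129*u + 71*v)) du + (v*(-129*u^2 + 201*u*v - 70*v^2)) dv

Using F^*(f dg) = (f ∘ F) d(g ∘ F), substitute each coordinate x_i by F_i(u, v) in f_i, and replace dx_i by d F_i = (∂F_i/∂u) du + (∂F_i/∂v) dv.
  For the x component: f_1(F) = 4*u*v; d F_1 = (2*v) du + (2*u) dv
  For the y component: f_2(F) = 12*v*(-2*u + v); d F_2 = (6*v) du + (6*u - 6*v) dv
  For the z component: f_3(F) = v*(7*u - v); d F_3 = (v) du + (u - 2*v) dv
Combining and collecting du, dv coefficients:
  coeff of du: v^2*(-129*u + 71*v)
  coeff of dv: v*(-129*u^2 + 201*u*v - 70*v^2)
F^* omega = (v^2*(-129*u + 71*v)) du + (v*(-129*u^2 + 201*u*v - 70*v^2)) dv.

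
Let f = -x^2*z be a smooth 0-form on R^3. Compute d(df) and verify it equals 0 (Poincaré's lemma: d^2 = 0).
d(df) = 0

Step 1: df = sum_i (∂f/∂x_i) dx_i = (-2*x*z) dx + (0) dy + (-x^2) dz.
Step 2: Apply d again. Using the 1-form formula, the coefficient of dx ∧ dy in d(df) is ∂^2 f/∂x ∂y - ∂^2 f/∂y ∂x = (0) - (0) = 0 (equality of mixed partials for smooth f).
Similarly for dx ∧ dz and dy ∧ dz — all coefficients vanish. So d(df) = 0.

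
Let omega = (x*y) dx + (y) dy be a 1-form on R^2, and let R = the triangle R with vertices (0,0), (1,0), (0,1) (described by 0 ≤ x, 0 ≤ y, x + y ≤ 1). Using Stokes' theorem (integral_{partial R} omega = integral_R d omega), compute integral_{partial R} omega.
integral_(partial R) omega = -1/6

Stokes: integral_partial_R omega = integral_R d omega with d omega = (∂Q/∂x - ∂P/∂y) dx ∧ dy.
  ∂Q/∂x = 0
  ∂P/∂y = x
  integrand = ∂Q/∂x - ∂P/∂y = -x.
Integrating over R: integral_0^1 integral_0^{1-x} (-x) dy dx = -1/6.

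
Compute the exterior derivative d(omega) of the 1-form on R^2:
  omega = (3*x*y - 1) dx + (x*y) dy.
d(omega) = (-3*x + y) dx ∧ dy

For a 1-form omega = sum_i f_i dx_i, the exterior derivative is
  d(omega) = sum_{i < j} (∂f_j/∂x_i - ∂f_i/∂x_j) dx_i ∧ dx_j.
  coefficient of dx ∧ dy: ∂f_2/∂x - ∂f_1/∂y = ∂(x*y)/∂x - ∂(3*x*y - 1)/∂y = -3*x + y
Assembling: d(omega) = (-3*x + y) dx ∧ dy.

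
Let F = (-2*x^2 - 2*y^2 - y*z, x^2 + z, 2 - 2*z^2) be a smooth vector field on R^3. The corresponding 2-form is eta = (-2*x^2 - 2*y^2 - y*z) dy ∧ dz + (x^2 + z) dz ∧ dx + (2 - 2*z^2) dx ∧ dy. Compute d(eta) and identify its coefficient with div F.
d(eta) = (-4*x - 4*z) dx ∧ dy ∧ dz; div F = -4*x - 4*z

For a 2-form in R^3 of the form above, applying d gives a 3-form with coefficient ∂P/∂x + ∂Q/∂y + ∂R/∂z:
  ∂P/∂x = -4*x
  ∂Q/∂y = 0
  ∂R/∂z = -4*z
Sum = -4*x - 4*z, which is exactly div F.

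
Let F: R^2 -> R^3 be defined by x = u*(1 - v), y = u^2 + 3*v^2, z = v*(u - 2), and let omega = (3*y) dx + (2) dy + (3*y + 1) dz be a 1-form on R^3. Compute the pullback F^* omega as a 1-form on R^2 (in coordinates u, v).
F^* omega = (3*u^2 + 4*u + 9*v^2 + v) du + (-6*u^2 + u - 18*v^2 + 12*v - 2) dv

Using F^*(f dg) = (f ∘ F) d(g ∘ F), substitute each coordinate x_i by F_i(u, v) in f_i, and replace dx_i by d F_i = (∂F_i/∂u) du + (∂F_i/∂v) dv.
  For the x component: f_1(F) = 3*u^2 + 9*v^2; d F_1 = (1 - v) du + (-u) dv
  For the y component: f_2(F) = 2; d F_2 = (2*u) du + (6*v) dv
  For the z component: f_3(F) = 3*u^2 + 9*v^2 + 1; d F_3 = (v) du + (u - 2) dv
Combining and collecting du, dv coefficients:
  coeff of du: 3*u^2 + 4*u + 9*v^2 + v
  coeff of dv: -6*u^2 + u - 18*v^2 + 12*v - 2
F^* omega = (3*u^2 + 4*u + 9*v^2 + v) du + (-6*u^2 + u - 18*v^2 + 12*v - 2) dv.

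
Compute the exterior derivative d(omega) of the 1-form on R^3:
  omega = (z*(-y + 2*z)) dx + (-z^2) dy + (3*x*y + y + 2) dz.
d(omega) = (z) dx ∧ dy + (4*y - 4*z) dx ∧ dz + (3*x + 2*z + 1) dy ∧ dz

For a 1-form omega = sum_i f_i dx_i, the exterior derivative is
  d(omega) = sum_{i < j} (∂f_j/∂x_i - ∂f_i/∂x_j) dx_i ∧ dx_j.
  coefficient of dx ∧ dy: ∂f_2/∂x - ∂f_1/∂y = ∂(-z^2)/∂x - ∂(z*(-y + 2*z))/∂y = z
  coefficient of dx ∧ dz: ∂f_3/∂x - ∂f_1/∂z = ∂(3*x*y + y + 2)/∂x - ∂(z*(-y + 2*z))/∂z = 4*y - 4*z
  coefficient of dy ∧ dz: ∂f_3/∂y - ∂f_2/∂z = ∂(3*x*y + y + 2)/∂y - ∂(-z^2)/∂z = 3*x + 2*z + 1
Assembling: d(omega) = (z) dx ∧ dy + (4*y - 4*z) dx ∧ dz + (3*x + 2*z + 1) dy ∧ dz.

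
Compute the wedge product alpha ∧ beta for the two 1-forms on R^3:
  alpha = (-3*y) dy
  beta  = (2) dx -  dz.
alpha ∧ beta = (6*y) dx ∧ dy + (3*y) dy ∧ dz

Distribute the wedge, using dx_i ∧ dx_j = -dx_j ∧ dx_i and dx_i ∧ dx_i = 0. For each pair (i, j) with i < j, the coefficient of dx_i ∧ dx_j in alpha ∧ beta is (alpha_i * beta_j - alpha_j * beta_i). Collecting: alpha ∧ beta = (6*y) dx ∧ dy + (3*y) dy ∧ dz.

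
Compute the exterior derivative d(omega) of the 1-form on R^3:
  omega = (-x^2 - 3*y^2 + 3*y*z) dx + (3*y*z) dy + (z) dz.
d(omega) = (6*y - 3*z) dx ∧ dy + (-3*y) dx ∧ dz + (-3*y) dy ∧ dz

For a 1-form omega = sum_i f_i dx_i, the exterior derivative is
  d(omega) = sum_{i < j} (∂f_j/∂x_i - ∂f_i/∂x_j) dx_i ∧ dx_j.
  coefficient of dx ∧ dy: ∂f_2/∂x - ∂f_1/∂y = ∂(3*y*z)/∂x - ∂(-x^2 - 3*y^2 + 3*y*z)/∂y = 6*y - 3*z
  coefficient of dx ∧ dz: ∂f_3/∂x - ∂f_1/∂z = ∂(z)/∂x - ∂(-x^2 - 3*y^2 + 3*y*z)/∂z = -3*y
  coefficient of dy ∧ dz: ∂f_3/∂y - ∂f_2/∂z = ∂(z)/∂y - ∂(3*y*z)/∂z = -3*y
Assembling: d(omega) = (6*y - 3*z) dx ∧ dy + (-3*y) dx ∧ dz + (-3*y) dy ∧ dz.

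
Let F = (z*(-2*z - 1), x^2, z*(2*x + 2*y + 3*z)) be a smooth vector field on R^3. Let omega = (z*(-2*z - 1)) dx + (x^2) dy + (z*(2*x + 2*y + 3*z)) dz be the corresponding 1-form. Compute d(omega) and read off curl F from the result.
d(omega) = (2*z) dy ∧ dz + (-6*z - 1) dz ∧ dx + (2*x) dx ∧ dy; curl F = (2*z, -6*z - 1, 2*x)

d omega = sum_{i<j} (∂f_j/∂x_i - ∂f_i/∂x_j) dx_i ∧ dx_j. Under the identification (dy ∧ dz, dz ∧ dx, dx ∧ dy) ↔ (e_x, e_y, e_z), the coefficients are exactly the components of curl F. Compute:
  ∂R/∂y - ∂Q/∂z = (2*z) - (0) = 2*z
  ∂P/∂z - ∂R/∂x = (-4*z - 1) - (2*z) = -6*z - 1
  ∂Q/∂x - ∂P/∂y = (2*x) - (0) = 2*x.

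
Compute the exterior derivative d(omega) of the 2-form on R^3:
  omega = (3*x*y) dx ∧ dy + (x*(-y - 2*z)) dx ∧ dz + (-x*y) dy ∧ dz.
d(omega) = (x - y) dx ∧ dy ∧ dz

For a 2-form omega = sum_{i<j} g_{ij} dx_i ∧ dx_j, the exterior derivative is
  d(omega) = sum_{i<j} d(g_{ij}) ∧ dx_i ∧ dx_j = sum_{i<j, k} (∂g_{ij}/∂x_k) dx_k ∧ dx_i ∧ dx_j.
Expand each term, using dx_k ∧ dx_i ∧ dx_j = sgn(permutation) dx_{(a)} ∧ dx_{(b)} ∧ dx_{(c)} with (a < b < c) sorted:
  d(x*(-y - 2*z)) includes (∂/∂y)(x*(-y - 2*z)) dy = (-x) dy, which multiplied by dx ∧ dz gives (x) dx ∧ dy ∧ dz
  d(-x*y) includes (∂/∂x)(-x*y) dx = (-y) dx, which multiplied by dy ∧ dz gives (-y) dx ∧ dy ∧ dz
Collecting like 3-forms: d(omega) = (x - y) dx ∧ dy ∧ dz.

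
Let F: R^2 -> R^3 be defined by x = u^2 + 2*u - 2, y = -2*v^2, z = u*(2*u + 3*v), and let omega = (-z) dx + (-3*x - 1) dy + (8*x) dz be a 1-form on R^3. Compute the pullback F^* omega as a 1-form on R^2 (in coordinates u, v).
F^* omega = (28*u^3 + 18*u^2*v + 60*u^2 + 42*u*v - 64*u - 48*v) du + (24*u^3 + 12*u^2*v + 48*u^2 + 24*u*v - 48*u - 20*v) dv

Using F^*(f dg) = (f ∘ F) d(g ∘ F), substitute each coordinate x_i by F_i(u, v) in f_i, and replace dx_i by d F_i = (∂F_i/∂u) du + (∂F_i/∂v) dv.
  For the x component: f_1(F) = u*(-2*u - 3*v); d F_1 = (2*u + 2) du + (0) dv
  For the y component: f_2(F) = -3*u^2 - 6*u + 5; d F_2 = (0) du + (-4*v) dv
  For the z component: f_3(F) = 8*u^2 + 16*u - 16; d F_3 = (4*u + 3*v) du + (3*u) dv
Combining and collecting du, dv coefficients:
  coeff of du: 28*u^3 + 18*u^2*v + 60*u^2 + 42*u*v - 64*u - 48*v
  coeff of dv: 24*u^3 + 12*u^2*v + 48*u^2 + 24*u*v - 48*u - 20*v
F^* omega = (28*u^3 + 18*u^2*v + 60*u^2 + 42*u*v - 64*u - 48*v) du + (24*u^3 + 12*u^2*v + 48*u^2 + 24*u*v - 48*u - 20*v) dv.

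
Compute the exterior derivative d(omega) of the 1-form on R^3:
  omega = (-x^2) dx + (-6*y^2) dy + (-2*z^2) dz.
d(omega) = 0

For a 1-form omega = sum_i f_i dx_i, the exterior derivative is
  d(omega) = sum_{i < j} (∂f_j/∂x_i - ∂f_i/∂x_j) dx_i ∧ dx_j.

Assembling: d(omega) = 0.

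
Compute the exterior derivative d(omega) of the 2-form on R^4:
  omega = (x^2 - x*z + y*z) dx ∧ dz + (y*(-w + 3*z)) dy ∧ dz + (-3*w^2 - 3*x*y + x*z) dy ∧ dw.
d(omega) = (-z) dx ∧ dy ∧ dz + (-x - y) dy ∧ dz ∧ dw + (-3*y + z) dx ∧ dy ∧ dw

For a 2-form omega = sum_{i<j} g_{ij} dx_i ∧ dx_j, the exterior derivative is
  d(omega) = sum_{i<j} d(g_{ij}) ∧ dx_i ∧ dx_j = sum_{i<j, k} (∂g_{ij}/∂x_k) dx_k ∧ dx_i ∧ dx_j.
Expand each term, using dx_k ∧ dx_i ∧ dx_j = sgn(permutation) dx_{(a)} ∧ dx_{(b)} ∧ dx_{(c)} with (a < b < c) sorted:
  d(x^2 - x*z + y*z) includes (∂/∂y)(x^2 - x*z + y*z) dy = (z) dy, which multiplied by dx ∧ dz gives (-z) dx ∧ dy ∧ dz
  d(y*(-w + 3*z)) includes (∂/∂w)(y*(-w + 3*z)) dw = (-y) dw, which multiplied by dy ∧ dz gives (-y) dy ∧ dz ∧ dw
  d(-3*w^2 - 3*x*y + x*z) includes (∂/∂x)(-3*w^2 - 3*x*y + x*z) dx = (-3*y + z) dx, which multiplied by dy ∧ dw gives (-3*y + z) dx ∧ dy ∧ dw
  d(-3*w^2 - 3*x*y + x*z) includes (∂/∂z)(-3*w^2 - 3*x*y + x*z) dz = (x) dz, which multiplied by dy ∧ dw gives (-x) dy ∧ dz ∧ dw
Collecting like 3-forms: d(omega) = (-z) dx ∧ dy ∧ dz + (-x - y) dy ∧ dz ∧ dw + (-3*y + z) dx ∧ dy ∧ dw.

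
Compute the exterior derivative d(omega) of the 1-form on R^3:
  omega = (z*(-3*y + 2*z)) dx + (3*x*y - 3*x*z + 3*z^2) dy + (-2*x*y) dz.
d(omega) = (3*y) dx ∧ dy + (y - 4*z) dx ∧ dz + (x - 6*z) dy ∧ dz

For a 1-form omega = sum_i f_i dx_i, the exterior derivative is
  d(omega) = sum_{i < j} (∂f_j/∂x_i - ∂f_i/∂x_j) dx_i ∧ dx_j.
  coefficient of dx ∧ dy: ∂f_2/∂x - ∂f_1/∂y = ∂(3*x*y - 3*x*z + 3*z^2)/∂x - ∂(z*(-3*y + 2*z))/∂y = 3*y
  coefficient of dx ∧ dz: ∂f_3/∂x - ∂f_1/∂z = ∂(-2*x*y)/∂x - ∂(z*(-3*y + 2*z))/∂z = y - 4*z
  coefficient of dy ∧ dz: ∂f_3/∂y - ∂f_2/∂z = ∂(-2*x*y)/∂y - ∂(3*x*y - 3*x*z + 3*z^2)/∂z = x - 6*z
Assembling: d(omega) = (3*y) dx ∧ dy + (y - 4*z) dx ∧ dz + (x - 6*z) dy ∧ dz.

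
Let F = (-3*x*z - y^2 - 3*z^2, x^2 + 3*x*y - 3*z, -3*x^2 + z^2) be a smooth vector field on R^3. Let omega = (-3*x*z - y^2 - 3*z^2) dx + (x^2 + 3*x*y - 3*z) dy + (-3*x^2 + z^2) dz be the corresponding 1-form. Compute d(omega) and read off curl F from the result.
d(omega) = (3) dy ∧ dz + (3*x - 6*z) dz ∧ dx + (2*x + 5*y) dx ∧ dy; curl F = (3, 3*x - 6*z, 2*x + 5*y)

d omega = sum_{i<j} (∂f_j/∂x_i - ∂f_i/∂x_j) dx_i ∧ dx_j. Under the identification (dy ∧ dz, dz ∧ dx, dx ∧ dy) ↔ (e_x, e_y, e_z), the coefficients are exactly the components of curl F. Compute:
  ∂R/∂y - ∂Q/∂z = (0) - (-3) = 3
  ∂P/∂z - ∂R/∂x = (-3*x - 6*z) - (-6*x) = 3*x - 6*z
  ∂Q/∂x - ∂P/∂y = (2*x + 3*y) - (-2*y) = 2*x + 5*y.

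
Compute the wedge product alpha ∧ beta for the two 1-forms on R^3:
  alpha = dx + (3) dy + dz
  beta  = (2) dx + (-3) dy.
alpha ∧ beta = (-9) dx ∧ dy + (-2) dx ∧ dz + (3) dy ∧ dz

Distribute the wedge, using dx_i ∧ dx_j = -dx_j ∧ dx_i and dx_i ∧ dx_i = 0. For each pair (i, j) with i < j, the coefficient of dx_i ∧ dx_j in alpha ∧ beta is (alpha_i * beta_j - alpha_j * beta_i). Collecting: alpha ∧ beta = (-9) dx ∧ dy + (-2) dx ∧ dz + (3) dy ∧ dz.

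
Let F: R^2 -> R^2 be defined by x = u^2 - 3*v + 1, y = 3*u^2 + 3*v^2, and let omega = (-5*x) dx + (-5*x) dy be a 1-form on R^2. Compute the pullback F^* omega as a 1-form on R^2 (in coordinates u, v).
F^* omega = (40*u*(-u^2 + 3*v - 1)) du + (-30*u^2*v + 15*u^2 + 90*v^2 - 75*v + 15) dv

Using F^*(f dg) = (f ∘ F) d(g ∘ F), substitute each coordinate x_i by F_i(u, v) in f_i, and replace dx_i by d F_i = (∂F_i/∂u) du + (∂F_i/∂v) dv.
  For the x component: f_1(F) = -5*u^2 + 15*v - 5; d F_1 = (2*u) du + (-3) dv
  For the y component: f_2(F) = -5*u^2 + 15*v - 5; d F_2 = (6*u) du + (6*v) dv
Combining and collecting du, dv coefficients:
  coeff of du: 40*u*(-u^2 + 3*v - 1)
  coeff of dv: -30*u^2*v + 15*u^2 + 90*v^2 - 75*v + 15
F^* omega = (40*u*(-u^2 + 3*v - 1)) du + (-30*u^2*v + 15*u^2 + 90*v^2 - 75*v + 15) dv.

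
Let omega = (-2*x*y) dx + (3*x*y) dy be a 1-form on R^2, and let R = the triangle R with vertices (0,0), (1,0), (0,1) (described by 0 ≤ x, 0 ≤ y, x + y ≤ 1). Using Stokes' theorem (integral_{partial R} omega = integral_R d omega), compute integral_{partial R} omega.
integral_(partial R) omega = 5/6

Stokes: integral_partial_R omega = integral_R d omega with d omega = (∂Q/∂x - ∂P/∂y) dx ∧ dy.
  ∂Q/∂x = 3*y
  ∂P/∂y = -2*x
  integrand = ∂Q/∂x - ∂P/∂y = 2*x + 3*y.
Integrating over R: integral_0^1 integral_0^{1-x} (2*x + 3*y) dy dx = 5/6.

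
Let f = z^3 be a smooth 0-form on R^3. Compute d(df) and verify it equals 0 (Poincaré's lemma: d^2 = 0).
d(df) = 0

Step 1: df = sum_i (∂f/∂x_i) dx_i = (0) dx + (0) dy + (3*z^2) dz.
Step 2: Apply d again. Using the 1-form formula, the coefficient of dx ∧ dy in d(df) is ∂^2 f/∂x ∂y - ∂^2 f/∂y ∂x = (0) - (0) = 0 (equality of mixed partials for smooth f).
Similarly for dx ∧ dz and dy ∧ dz — all coefficients vanish. So d(df) = 0.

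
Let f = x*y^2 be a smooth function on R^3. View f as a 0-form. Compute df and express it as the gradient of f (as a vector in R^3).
df = (y^2) dx + (2*x*y) dy + (0) dz; grad f = (y^2, 2*x*y, 0)

For a 0-form f, d f = (∂f/∂x) dx + (∂f/∂y) dy + (∂f/∂z) dz. The components of the vector representation are exactly the entries of grad f in Cartesian coordinates:
  ∂f/∂x = y^2
  ∂f/∂y = 2*x*y
  ∂f/∂z = 0.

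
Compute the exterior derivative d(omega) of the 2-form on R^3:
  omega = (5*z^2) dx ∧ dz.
d(omega) = 0

For a 2-form omega = sum_{i<j} g_{ij} dx_i ∧ dx_j, the exterior derivative is
  d(omega) = sum_{i<j} d(g_{ij}) ∧ dx_i ∧ dx_j = sum_{i<j, k} (∂g_{ij}/∂x_k) dx_k ∧ dx_i ∧ dx_j.
Expand each term, using dx_k ∧ dx_i ∧ dx_j = sgn(permutation) dx_{(a)} ∧ dx_{(b)} ∧ dx_{(c)} with (a < b < c) sorted:

Collecting like 3-forms: d(omega) = 0.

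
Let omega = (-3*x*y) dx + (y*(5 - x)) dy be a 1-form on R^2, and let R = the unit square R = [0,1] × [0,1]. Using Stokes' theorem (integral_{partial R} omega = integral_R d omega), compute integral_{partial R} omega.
integral_(partial R) omega = 1

Stokes: integral_partial_R omega = integral_R d omega with d omega = (∂Q/∂x - ∂P/∂y) dx ∧ dy.
  ∂Q/∂x = -y
  ∂P/∂y = -3*x
  integrand = ∂Q/∂x - ∂P/∂y = 3*x - y.
Integrating over R: integral_0^1 integral_0^1 (3*x - y) dx dy = 1.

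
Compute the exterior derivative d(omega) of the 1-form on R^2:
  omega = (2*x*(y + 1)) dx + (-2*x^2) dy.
d(omega) = (-6*x) dx ∧ dy

For a 1-form omega = sum_i f_i dx_i, the exterior derivative is
  d(omega) = sum_{i < j} (∂f_j/∂x_i - ∂f_i/∂x_j) dx_i ∧ dx_j.
  coefficient of dx ∧ dy: ∂f_2/∂x - ∂f_1/∂y = ∂(-2*x^2)/∂x - ∂(2*x*(y + 1))/∂y = -6*x
Assembling: d(omega) = (-6*x) dx ∧ dy.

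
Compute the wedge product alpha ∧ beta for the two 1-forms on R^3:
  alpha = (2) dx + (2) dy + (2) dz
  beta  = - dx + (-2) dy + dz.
alpha ∧ beta = (-2) dx ∧ dy + (4) dx ∧ dz + (6) dy ∧ dz

Distribute the wedge, using dx_i ∧ dx_j = -dx_j ∧ dx_i and dx_i ∧ dx_i = 0. For each pair (i, j) with i < j, the coefficient of dx_i ∧ dx_j in alpha ∧ beta is (alpha_i * beta_j - alpha_j * beta_i). Collecting: alpha ∧ beta = (-2) dx ∧ dy + (4) dx ∧ dz + (6) dy ∧ dz.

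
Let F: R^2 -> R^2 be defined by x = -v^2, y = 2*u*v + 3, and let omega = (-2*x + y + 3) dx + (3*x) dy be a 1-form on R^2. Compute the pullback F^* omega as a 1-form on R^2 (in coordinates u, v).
F^* omega = (-6*v^3) du + (2*v*(-5*u*v - 2*v^2 - 6)) dv

Using F^*(f dg) = (f ∘ F) d(g ∘ F), substitute each coordinate x_i by F_i(u, v) in f_i, and replace dx_i by d F_i = (∂F_i/∂u) du + (∂F_i/∂v) dv.
  For the x component: f_1(F) = 2*u*v + 2*v^2 + 6; d F_1 = (0) du + (-2*v) dv
  For the y component: f_2(F) = -3*v^2; d F_2 = (2*v) du + (2*u) dv
Combining and collecting du, dv coefficients:
  coeff of du: -6*v^3
  coeff of dv: 2*v*(-5*u*v - 2*v^2 - 6)
F^* omega = (-6*v^3) du + (2*v*(-5*u*v - 2*v^2 - 6)) dv.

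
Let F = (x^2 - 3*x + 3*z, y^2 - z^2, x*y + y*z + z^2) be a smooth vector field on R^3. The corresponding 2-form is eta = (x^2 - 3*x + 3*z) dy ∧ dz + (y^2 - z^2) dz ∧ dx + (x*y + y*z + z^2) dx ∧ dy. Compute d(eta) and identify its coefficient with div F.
d(eta) = (2*x + 3*y + 2*z - 3) dx ∧ dy ∧ dz; div F = 2*x + 3*y + 2*z - 3

For a 2-form in R^3 of the form above, applying d gives a 3-form with coefficient ∂P/∂x + ∂Q/∂y + ∂R/∂z:
  ∂P/∂x = 2*x - 3
  ∂Q/∂y = 2*y
  ∂R/∂z = y + 2*z
Sum = 2*x + 3*y + 2*z - 3, which is exactly div F.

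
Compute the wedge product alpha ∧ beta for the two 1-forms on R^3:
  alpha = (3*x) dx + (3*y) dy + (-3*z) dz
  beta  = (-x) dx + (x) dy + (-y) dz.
alpha ∧ beta = (3*x*(x + y)) dx ∧ dy + (-3*x*(y + z)) dx ∧ dz + (3*x*z - 3*y^2) dy ∧ dz

Distribute the wedge, using dx_i ∧ dx_j = -dx_j ∧ dx_i and dx_i ∧ dx_i = 0. For each pair (i, j) with i < j, the coefficient of dx_i ∧ dx_j in alpha ∧ beta is (alpha_i * beta_j - alpha_j * beta_i). Collecting: alpha ∧ beta = (3*x*(x + y)) dx ∧ dy + (-3*x*(y + z)) dx ∧ dz + (3*x*z - 3*y^2) dy ∧ dz.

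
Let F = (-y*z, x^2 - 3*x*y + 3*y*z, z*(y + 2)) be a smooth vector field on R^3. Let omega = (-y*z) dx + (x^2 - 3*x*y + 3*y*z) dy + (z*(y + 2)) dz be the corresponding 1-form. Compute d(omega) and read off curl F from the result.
d(omega) = (-3*y + z) dy ∧ dz + (-y) dz ∧ dx + (2*x - 3*y + z) dx ∧ dy; curl F = (-3*y + z, -y, 2*x - 3*y + z)

d omega = sum_{i<j} (∂f_j/∂x_i - ∂f_i/∂x_j) dx_i ∧ dx_j. Under the identification (dy ∧ dz, dz ∧ dx, dx ∧ dy) ↔ (e_x, e_y, e_z), the coefficients are exactly the components of curl F. Compute:
  ∂R/∂y - ∂Q/∂z = (z) - (3*y) = -3*y + z
  ∂P/∂z - ∂R/∂x = (-y) - (0) = -y
  ∂Q/∂x - ∂P/∂y = (2*x - 3*y) - (-z) = 2*x - 3*y + z.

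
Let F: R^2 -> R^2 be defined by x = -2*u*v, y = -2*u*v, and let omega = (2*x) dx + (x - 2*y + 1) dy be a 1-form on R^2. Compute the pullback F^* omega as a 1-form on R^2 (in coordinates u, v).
F^* omega = (2*v*(2*u*v - 1)) du + (2*u*(2*u*v - 1)) dv

Using F^*(f dg) = (f ∘ F) d(g ∘ F), substitute each coordinate x_i by F_i(u, v) in f_i, and replace dx_i by d F_i = (∂F_i/∂u) du + (∂F_i/∂v) dv.
  For the x component: f_1(F) = -4*u*v; d F_1 = (-2*v) du + (-2*u) dv
  For the y component: f_2(F) = 2*u*v + 1; d F_2 = (-2*v) du + (-2*u) dv
Combining and collecting du, dv coefficients:
  coeff of du: 2*v*(2*u*v - 1)
  coeff of dv: 2*u*(2*u*v - 1)
F^* omega = (2*v*(2*u*v - 1)) du + (2*u*(2*u*v - 1)) dv.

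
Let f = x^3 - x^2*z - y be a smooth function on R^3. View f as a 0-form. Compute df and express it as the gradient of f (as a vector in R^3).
df = (x*(3*x - 2*z)) dx + (-1) dy + (-x^2) dz; grad f = (x*(3*x - 2*z), -1, -x^2)

For a 0-form f, d f = (∂f/∂x) dx + (∂f/∂y) dy + (∂f/∂z) dz. The components of the vector representation are exactly the entries of grad f in Cartesian coordinates:
  ∂f/∂x = x*(3*x - 2*z)
  ∂f/∂y = -1
  ∂f/∂z = -x^2.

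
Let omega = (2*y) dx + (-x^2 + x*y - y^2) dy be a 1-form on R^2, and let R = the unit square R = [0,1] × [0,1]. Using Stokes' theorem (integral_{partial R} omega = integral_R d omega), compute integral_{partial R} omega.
integral_(partial R) omega = -5/2

Stokes: integral_partial_R omega = integral_R d omega with d omega = (∂Q/∂x - ∂P/∂y) dx ∧ dy.
  ∂Q/∂x = -2*x + y
  ∂P/∂y = 2
  integrand = ∂Q/∂x - ∂P/∂y = -2*x + y - 2.
Integrating over R: integral_0^1 integral_0^1 (-2*x + y - 2) dx dy = -5/2.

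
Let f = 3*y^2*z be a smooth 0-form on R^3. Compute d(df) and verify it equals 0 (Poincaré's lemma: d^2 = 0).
d(df) = 0

Step 1: df = sum_i (∂f/∂x_i) dx_i = (0) dx + (6*y*z) dy + (3*y^2) dz.
Step 2: Apply d again. Using the 1-form formula, the coefficient of dx ∧ dy in d(df) is ∂^2 f/∂x ∂y - ∂^2 f/∂y ∂x = (0) - (0) = 0 (equality of mixed partials for smooth f).
Similarly for dx ∧ dz and dy ∧ dz — all coefficients vanish. So d(df) = 0.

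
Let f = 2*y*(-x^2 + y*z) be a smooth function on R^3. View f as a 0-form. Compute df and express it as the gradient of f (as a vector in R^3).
df = (-4*x*y) dx + (-2*x^2 + 4*y*z) dy + (2*y^2) dz; grad f = (-4*x*y, -2*x^2 + 4*y*z, 2*y^2)

For a 0-form f, d f = (∂f/∂x) dx + (∂f/∂y) dy + (∂f/∂z) dz. The components of the vector representation are exactly the entries of grad f in Cartesian coordinates:
  ∂f/∂x = -4*x*y
  ∂f/∂y = -2*x^2 + 4*y*z
  ∂f/∂z = 2*y^2.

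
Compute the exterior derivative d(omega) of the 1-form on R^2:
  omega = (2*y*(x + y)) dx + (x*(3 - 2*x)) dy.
d(omega) = (-6*x - 4*y + 3) dx ∧ dy

For a 1-form omega = sum_i f_i dx_i, the exterior derivative is
  d(omega) = sum_{i < j} (∂f_j/∂x_i - ∂f_i/∂x_j) dx_i ∧ dx_j.
  coefficient of dx ∧ dy: ∂f_2/∂x - ∂f_1/∂y = ∂(x*(3 - 2*x))/∂x - ∂(2*y*(x + y))/∂y = -6*x - 4*y + 3
Assembling: d(omega) = (-6*x - 4*y + 3) dx ∧ dy.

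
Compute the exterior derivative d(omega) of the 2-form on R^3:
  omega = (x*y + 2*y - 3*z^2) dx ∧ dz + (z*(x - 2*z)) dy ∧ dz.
d(omega) = (-x + z - 2) dx ∧ dy ∧ dz

For a 2-form omega = sum_{i<j} g_{ij} dx_i ∧ dx_j, the exterior derivative is
  d(omega) = sum_{i<j} d(g_{ij}) ∧ dx_i ∧ dx_j = sum_{i<j, k} (∂g_{ij}/∂x_k) dx_k ∧ dx_i ∧ dx_j.
Expand each term, using dx_k ∧ dx_i ∧ dx_j = sgn(permutation) dx_{(a)} ∧ dx_{(b)} ∧ dx_{(c)} with (a < b < c) sorted:
  d(x*y + 2*y - 3*z^2) includes (∂/∂y)(x*y + 2*y - 3*z^2) dy = (x + 2) dy, which multiplied by dx ∧ dz gives (-x - 2) dx ∧ dy ∧ dz
  d(z*(x - 2*z)) includes (∂/∂x)(z*(x - 2*z)) dx = (z) dx, which multiplied by dy ∧ dz gives (z) dx ∧ dy ∧ dz
Collecting like 3-forms: d(omega) = (-x + z - 2) dx ∧ dy ∧ dz.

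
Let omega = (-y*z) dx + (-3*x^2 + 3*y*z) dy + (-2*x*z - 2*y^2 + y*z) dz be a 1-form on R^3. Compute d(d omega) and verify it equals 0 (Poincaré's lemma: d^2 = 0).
d(d omega) = 0

Step 1: d omega = sum_{i<j} (∂f_j/∂x_i - ∂f_i/∂x_j) dx_i ∧ dx_j:
  coeff of dx ∧ dy: -6*x + z
  coeff of dx ∧ dz: y - 2*z
  coeff of dy ∧ dz: -7*y + z
Step 2: Apply d again to each 2-form coefficient. The only possible 3-form in R^3 is dx ∧ dy ∧ dz, with coefficient
  ∂(coeff of dy∧dz)/∂x - ∂(coeff of dx∧dz)/∂y + ∂(coeff of dx∧dy)/∂z
  = ∂/∂x (-7*y + z) - ∂/∂y (y - 2*z) + ∂/∂z (-6*x + z).
Each of these terms simplifies to sums of mixed partials that cancel in pairs. The result is 0 (by equality of mixed partials for smooth functions — Schwarz / Clairaut).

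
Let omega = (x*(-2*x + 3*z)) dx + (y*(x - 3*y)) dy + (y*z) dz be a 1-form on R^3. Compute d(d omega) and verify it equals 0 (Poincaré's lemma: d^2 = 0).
d(d omega) = 0

Step 1: d omega = sum_{i<j} (∂f_j/∂x_i - ∂f_i/∂x_j) dx_i ∧ dx_j:
  coeff of dx ∧ dy: y
  coeff of dx ∧ dz: -3*x
  coeff of dy ∧ dz: z
Step 2: Apply d again to each 2-form coefficient. The only possible 3-form in R^3 is dx ∧ dy ∧ dz, with coefficient
  ∂(coeff of dy∧dz)/∂x - ∂(coeff of dx∧dz)/∂y + ∂(coeff of dx∧dy)/∂z
  = ∂/∂x (z) - ∂/∂y (-3*x) + ∂/∂z (y).
Each of these terms simplifies to sums of mixed partials that cancel in pairs. The result is 0 (by equality of mixed partials for smooth functions — Schwarz / Clairaut).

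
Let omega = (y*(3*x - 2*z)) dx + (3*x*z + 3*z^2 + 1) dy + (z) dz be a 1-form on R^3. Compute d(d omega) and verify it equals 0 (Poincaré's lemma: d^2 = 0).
d(d omega) = 0

Step 1: d omega = sum_{i<j} (∂f_j/∂x_i - ∂f_i/∂x_j) dx_i ∧ dx_j:
  coeff of dx ∧ dy: -3*x + 5*z
  coeff of dx ∧ dz: 2*y
  coeff of dy ∧ dz: -3*x - 6*z
Step 2: Apply d again to each 2-form coefficient. The only possible 3-form in R^3 is dx ∧ dy ∧ dz, with coefficient
  ∂(coeff of dy∧dz)/∂x - ∂(coeff of dx∧dz)/∂y + ∂(coeff of dx∧dy)/∂z
  = ∂/∂x (-3*x - 6*z) - ∂/∂y (2*y) + ∂/∂z (-3*x + 5*z).
Each of these terms simplifies to sums of mixed partials that cancel in pairs. The result is 0 (by equality of mixed partials for smooth functions — Schwarz / Clairaut).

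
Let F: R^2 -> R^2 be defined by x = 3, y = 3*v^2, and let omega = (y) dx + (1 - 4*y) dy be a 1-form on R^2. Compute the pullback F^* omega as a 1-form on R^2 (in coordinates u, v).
F^* omega = (-72*v^3 + 6*v) dv

Using F^*(f dg) = (f ∘ F) d(g ∘ F), substitute each coordinate x_i by F_i(u, v) in f_i, and replace dx_i by d F_i = (∂F_i/∂u) du + (∂F_i/∂v) dv.
  For the x component: f_1(F) = 3*v^2; d F_1 = (0) du + (0) dv
  For the y component: f_2(F) = 1 - 12*v^2; d F_2 = (0) du + (6*v) dv
Combining and collecting du, dv coefficients:
  coeff of du: 0
  coeff of dv: -72*v^3 + 6*v
F^* omega = (-72*v^3 + 6*v) dv.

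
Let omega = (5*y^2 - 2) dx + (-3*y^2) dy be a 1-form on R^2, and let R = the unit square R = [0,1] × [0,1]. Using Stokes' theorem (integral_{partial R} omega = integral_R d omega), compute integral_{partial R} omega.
integral_(partial R) omega = -5

Stokes: integral_partial_R omega = integral_R d omega with d omega = (∂Q/∂x - ∂P/∂y) dx ∧ dy.
  ∂Q/∂x = 0
  ∂P/∂y = 10*y
  integrand = ∂Q/∂x - ∂P/∂y = -10*y.
Integrating over R: integral_0^1 integral_0^1 (-10*y) dx dy = -5.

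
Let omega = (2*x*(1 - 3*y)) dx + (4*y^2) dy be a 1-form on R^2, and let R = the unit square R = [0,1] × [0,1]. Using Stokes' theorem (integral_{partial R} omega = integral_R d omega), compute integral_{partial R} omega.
integral_(partial R) omega = 3

Stokes: integral_partial_R omega = integral_R d omega with d omega = (∂Q/∂x - ∂P/∂y) dx ∧ dy.
  ∂Q/∂x = 0
  ∂P/∂y = -6*x
  integrand = ∂Q/∂x - ∂P/∂y = 6*x.
Integrating over R: integral_0^1 integral_0^1 (6*x) dx dy = 3.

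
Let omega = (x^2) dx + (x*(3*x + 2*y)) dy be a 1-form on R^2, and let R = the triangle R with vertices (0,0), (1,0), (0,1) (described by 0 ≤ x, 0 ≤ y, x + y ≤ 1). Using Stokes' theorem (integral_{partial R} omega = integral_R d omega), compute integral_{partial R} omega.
integral_(partial R) omega = 4/3

Stokes: integral_partial_R omega = integral_R d omega with d omega = (∂Q/∂x - ∂P/∂y) dx ∧ dy.
  ∂Q/∂x = 6*x + 2*y
  ∂P/∂y = 0
  integrand = ∂Q/∂x - ∂P/∂y = 6*x + 2*y.
Integrating over R: integral_0^1 integral_0^{1-x} (6*x + 2*y) dy dx = 4/3.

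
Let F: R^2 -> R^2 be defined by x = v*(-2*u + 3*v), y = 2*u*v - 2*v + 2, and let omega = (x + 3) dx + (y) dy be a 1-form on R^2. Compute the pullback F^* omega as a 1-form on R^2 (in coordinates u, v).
F^* omega = (2*v*(4*u*v - 3*v^2 - 2*v - 1)) du + (8*u^2*v - 18*u*v^2 - 8*u*v - 2*u + 18*v^3 + 22*v - 4) dv

Using F^*(f dg) = (f ∘ F) d(g ∘ F), substitute each coordinate x_i by F_i(u, v) in f_i, and replace dx_i by d F_i = (∂F_i/∂u) du + (∂F_i/∂v) dv.
  For the x component: f_1(F) = -2*u*v + 3*v^2 + 3; d F_1 = (-2*v) du + (-2*u + 6*v) dv
  For the y component: f_2(F) = 2*u*v - 2*v + 2; d F_2 = (2*v) du + (2*u - 2) dv
Combining and collecting du, dv coefficients:
  coeff of du: 2*v*(4*u*v - 3*v^2 - 2*v - 1)
  coeff of dv: 8*u^2*v - 18*u*v^2 - 8*u*v - 2*u + 18*v^3 + 22*v - 4
F^* omega = (2*v*(4*u*v - 3*v^2 - 2*v - 1)) du + (8*u^2*v - 18*u*v^2 - 8*u*v - 2*u + 18*v^3 + 22*v - 4) dv.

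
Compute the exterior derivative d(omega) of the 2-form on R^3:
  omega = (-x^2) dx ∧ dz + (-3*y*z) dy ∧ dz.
d(omega) = 0

For a 2-form omega = sum_{i<j} g_{ij} dx_i ∧ dx_j, the exterior derivative is
  d(omega) = sum_{i<j} d(g_{ij}) ∧ dx_i ∧ dx_j = sum_{i<j, k} (∂g_{ij}/∂x_k) dx_k ∧ dx_i ∧ dx_j.
Expand each term, using dx_k ∧ dx_i ∧ dx_j = sgn(permutation) dx_{(a)} ∧ dx_{(b)} ∧ dx_{(c)} with (a < b < c) sorted:

Collecting like 3-forms: d(omega) = 0.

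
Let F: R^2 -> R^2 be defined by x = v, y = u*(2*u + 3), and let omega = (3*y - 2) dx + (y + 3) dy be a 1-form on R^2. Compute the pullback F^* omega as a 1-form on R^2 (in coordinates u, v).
F^* omega = (8*u^3 + 18*u^2 + 21*u + 9) du + (6*u^2 + 9*u - 2) dv

Using F^*(f dg) = (f ∘ F) d(g ∘ F), substitute each coordinate x_i by F_i(u, v) in f_i, and replace dx_i by d F_i = (∂F_i/∂u) du + (∂F_i/∂v) dv.
  For the x component: f_1(F) = 6*u^2 + 9*u - 2; d F_1 = (0) du + (1) dv
  For the y component: f_2(F) = 2*u^2 + 3*u + 3; d F_2 = (4*u + 3) du + (0) dv
Combining and collecting du, dv coefficients:
  coeff of du: 8*u^3 + 18*u^2 + 21*u + 9
  coeff of dv: 6*u^2 + 9*u - 2
F^* omega = (8*u^3 + 18*u^2 + 21*u + 9) du + (6*u^2 + 9*u - 2) dv.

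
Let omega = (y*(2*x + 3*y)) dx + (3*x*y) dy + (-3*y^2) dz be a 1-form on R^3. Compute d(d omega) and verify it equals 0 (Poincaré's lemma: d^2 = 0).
d(d omega) = 0

Step 1: d omega = sum_{i<j} (∂f_j/∂x_i - ∂f_i/∂x_j) dx_i ∧ dx_j:
  coeff of dx ∧ dy: -2*x - 3*y
  coeff of dx ∧ dz: 0
  coeff of dy ∧ dz: -6*y
Step 2: Apply d again to each 2-form coefficient. The only possible 3-form in R^3 is dx ∧ dy ∧ dz, with coefficient
  ∂(coeff of dy∧dz)/∂x - ∂(coeff of dx∧dz)/∂y + ∂(coeff of dx∧dy)/∂z
  = ∂/∂x (-6*y) - ∂/∂y (0) + ∂/∂z (-2*x - 3*y).
Each of these terms simplifies to sums of mixed partials that cancel in pairs. The result is 0 (by equality of mixed partials for smooth functions — Schwarz / Clairaut).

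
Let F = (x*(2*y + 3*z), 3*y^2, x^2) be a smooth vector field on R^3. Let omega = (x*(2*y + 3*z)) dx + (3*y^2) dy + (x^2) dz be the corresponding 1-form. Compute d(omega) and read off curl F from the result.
d(omega) = (0) dy ∧ dz + (x) dz ∧ dx + (-2*x) dx ∧ dy; curl F = (0, x, -2*x)

d omega = sum_{i<j} (∂f_j/∂x_i - ∂f_i/∂x_j) dx_i ∧ dx_j. Under the identification (dy ∧ dz, dz ∧ dx, dx ∧ dy) ↔ (e_x, e_y, e_z), the coefficients are exactly the components of curl F. Compute:
  ∂R/∂y - ∂Q/∂z = (0) - (0) = 0
  ∂P/∂z - ∂R/∂x = (3*x) - (2*x) = x
  ∂Q/∂x - ∂P/∂y = (0) - (2*x) = -2*x.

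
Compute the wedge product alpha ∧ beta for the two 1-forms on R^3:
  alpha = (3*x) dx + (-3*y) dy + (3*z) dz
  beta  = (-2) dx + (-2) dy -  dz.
alpha ∧ beta = (-6*x - 6*y) dx ∧ dy + (-3*x + 6*z) dx ∧ dz + (3*y + 6*z) dy ∧ dz

Distribute the wedge, using dx_i ∧ dx_j = -dx_j ∧ dx_i and dx_i ∧ dx_i = 0. For each pair (i, j) with i < j, the coefficient of dx_i ∧ dx_j in alpha ∧ beta is (alpha_i * beta_j - alpha_j * beta_i). Collecting: alpha ∧ beta = (-6*x - 6*y) dx ∧ dy + (-3*x + 6*z) dx ∧ dz + (3*y + 6*z) dy ∧ dz.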